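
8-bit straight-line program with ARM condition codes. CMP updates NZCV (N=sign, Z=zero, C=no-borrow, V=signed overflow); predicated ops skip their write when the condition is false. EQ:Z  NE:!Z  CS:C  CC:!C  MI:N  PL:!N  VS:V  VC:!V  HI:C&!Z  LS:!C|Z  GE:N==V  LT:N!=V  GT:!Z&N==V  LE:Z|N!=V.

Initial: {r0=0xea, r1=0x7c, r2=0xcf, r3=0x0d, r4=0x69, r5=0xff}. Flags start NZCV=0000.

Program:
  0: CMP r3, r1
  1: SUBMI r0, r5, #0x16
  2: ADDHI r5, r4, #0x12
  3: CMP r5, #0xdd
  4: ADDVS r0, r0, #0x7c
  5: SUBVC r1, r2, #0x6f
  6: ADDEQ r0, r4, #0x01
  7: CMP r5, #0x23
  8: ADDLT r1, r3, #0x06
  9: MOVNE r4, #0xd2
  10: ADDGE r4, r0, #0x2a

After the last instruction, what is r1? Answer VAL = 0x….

VAL = 0x13

[0] flags=1000 → (cmp)
[1] flags=1000 MI?T → r0=0xe9
[2] flags=1000 HI?F → skip
[3] flags=0010 → (cmp)
[4] flags=0010 VS?F → skip
[5] flags=0010 VC?T → r1=0x60
[6] flags=0010 EQ?F → skip
[7] flags=1010 → (cmp)
[8] flags=1010 LT?T → r1=0x13
[9] flags=1010 NE?T → r4=0xd2
[10] flags=1010 GE?F → skip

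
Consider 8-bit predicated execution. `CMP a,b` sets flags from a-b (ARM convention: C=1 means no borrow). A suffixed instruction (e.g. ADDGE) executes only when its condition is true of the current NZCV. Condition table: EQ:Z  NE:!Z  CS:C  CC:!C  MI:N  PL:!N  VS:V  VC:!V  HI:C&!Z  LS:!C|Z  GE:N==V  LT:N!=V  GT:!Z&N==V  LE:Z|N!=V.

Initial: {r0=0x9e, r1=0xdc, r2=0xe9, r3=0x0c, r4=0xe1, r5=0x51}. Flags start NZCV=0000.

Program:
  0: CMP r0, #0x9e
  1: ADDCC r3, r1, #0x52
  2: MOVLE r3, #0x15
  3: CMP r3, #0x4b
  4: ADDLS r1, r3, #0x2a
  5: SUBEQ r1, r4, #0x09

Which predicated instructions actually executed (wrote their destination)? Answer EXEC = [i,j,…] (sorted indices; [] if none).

[0] flags=0110 → (cmp)
[1] flags=0110 CC?F → skip
[2] flags=0110 LE?T → r3=0x15
[3] flags=1000 → (cmp)
[4] flags=1000 LS?T → r1=0x3f
[5] flags=1000 EQ?F → skip

EXEC = [2,4]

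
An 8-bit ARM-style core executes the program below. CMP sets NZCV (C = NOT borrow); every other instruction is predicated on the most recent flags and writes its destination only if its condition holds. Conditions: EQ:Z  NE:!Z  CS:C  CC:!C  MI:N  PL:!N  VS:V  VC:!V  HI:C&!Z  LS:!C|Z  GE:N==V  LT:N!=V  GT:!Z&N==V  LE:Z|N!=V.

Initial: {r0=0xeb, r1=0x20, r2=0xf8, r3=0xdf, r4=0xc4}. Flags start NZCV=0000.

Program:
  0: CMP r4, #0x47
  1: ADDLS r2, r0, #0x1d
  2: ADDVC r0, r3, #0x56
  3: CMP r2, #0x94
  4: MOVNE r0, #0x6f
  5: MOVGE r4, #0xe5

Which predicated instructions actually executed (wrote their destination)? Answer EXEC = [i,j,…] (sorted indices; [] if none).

EXEC = [4,5]

[0] flags=0011 → (cmp)
[1] flags=0011 LS?F → skip
[2] flags=0011 VC?F → skip
[3] flags=0010 → (cmp)
[4] flags=0010 NE?T → r0=0x6f
[5] flags=0010 GE?T → r4=0xe5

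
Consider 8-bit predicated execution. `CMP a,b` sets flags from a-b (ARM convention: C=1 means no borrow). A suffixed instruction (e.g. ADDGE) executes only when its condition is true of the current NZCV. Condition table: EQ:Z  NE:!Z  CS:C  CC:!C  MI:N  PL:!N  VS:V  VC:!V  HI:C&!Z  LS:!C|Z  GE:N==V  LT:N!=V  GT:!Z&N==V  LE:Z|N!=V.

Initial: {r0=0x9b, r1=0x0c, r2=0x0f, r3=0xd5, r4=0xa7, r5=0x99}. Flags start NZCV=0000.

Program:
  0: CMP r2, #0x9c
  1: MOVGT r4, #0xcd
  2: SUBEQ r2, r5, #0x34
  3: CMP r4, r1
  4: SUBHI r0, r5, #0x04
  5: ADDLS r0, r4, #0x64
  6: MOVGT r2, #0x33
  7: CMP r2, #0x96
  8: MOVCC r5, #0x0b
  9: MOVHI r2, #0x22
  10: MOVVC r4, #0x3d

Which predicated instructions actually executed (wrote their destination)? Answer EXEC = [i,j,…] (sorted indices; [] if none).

[0] flags=0000 → (cmp)
[1] flags=0000 GT?T → r4=0xcd
[2] flags=0000 EQ?F → skip
[3] flags=1010 → (cmp)
[4] flags=1010 HI?T → r0=0x95
[5] flags=1010 LS?F → skip
[6] flags=1010 GT?F → skip
[7] flags=0000 → (cmp)
[8] flags=0000 CC?T → r5=0x0b
[9] flags=0000 HI?F → skip
[10] flags=0000 VC?T → r4=0x3d

EXEC = [1,4,8,10]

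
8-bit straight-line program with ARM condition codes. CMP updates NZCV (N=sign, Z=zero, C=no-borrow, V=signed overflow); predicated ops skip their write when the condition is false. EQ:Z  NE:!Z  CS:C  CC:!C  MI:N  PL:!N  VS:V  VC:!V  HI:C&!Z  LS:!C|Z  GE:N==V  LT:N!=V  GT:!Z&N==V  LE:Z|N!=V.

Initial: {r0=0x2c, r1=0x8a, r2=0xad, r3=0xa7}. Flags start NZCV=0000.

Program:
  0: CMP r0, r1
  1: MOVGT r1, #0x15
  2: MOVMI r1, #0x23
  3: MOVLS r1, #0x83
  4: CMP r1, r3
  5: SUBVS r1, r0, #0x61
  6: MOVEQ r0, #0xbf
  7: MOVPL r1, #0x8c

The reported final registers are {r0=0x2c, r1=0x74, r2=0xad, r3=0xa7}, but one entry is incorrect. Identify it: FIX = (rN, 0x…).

0: ✓ CMP  NZCV=1001
1: ✓ MOVGT  r1←0x15
2: ✓ MOVMI  r1←0x23
3: ✓ MOVLS  r1←0x83
4: ✓ CMP  NZCV=1000
5: · SUBVS
6: · MOVEQ
7: · MOVPL

FIX = (r1, 0x83)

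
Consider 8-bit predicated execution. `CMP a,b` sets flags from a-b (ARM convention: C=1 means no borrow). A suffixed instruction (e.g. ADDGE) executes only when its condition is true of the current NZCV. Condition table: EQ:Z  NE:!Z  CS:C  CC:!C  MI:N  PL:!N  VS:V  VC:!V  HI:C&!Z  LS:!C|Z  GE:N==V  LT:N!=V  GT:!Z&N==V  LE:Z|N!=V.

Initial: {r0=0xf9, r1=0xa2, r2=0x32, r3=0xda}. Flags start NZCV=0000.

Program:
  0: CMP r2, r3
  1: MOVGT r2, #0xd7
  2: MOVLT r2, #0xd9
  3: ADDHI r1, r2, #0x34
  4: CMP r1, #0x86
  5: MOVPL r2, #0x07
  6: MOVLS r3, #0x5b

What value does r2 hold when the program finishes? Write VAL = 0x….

[0] flags=0000 → (cmp)
[1] flags=0000 GT?T → r2=0xd7
[2] flags=0000 LT?F → skip
[3] flags=0000 HI?F → skip
[4] flags=0010 → (cmp)
[5] flags=0010 PL?T → r2=0x07
[6] flags=0010 LS?F → skip

VAL = 0x07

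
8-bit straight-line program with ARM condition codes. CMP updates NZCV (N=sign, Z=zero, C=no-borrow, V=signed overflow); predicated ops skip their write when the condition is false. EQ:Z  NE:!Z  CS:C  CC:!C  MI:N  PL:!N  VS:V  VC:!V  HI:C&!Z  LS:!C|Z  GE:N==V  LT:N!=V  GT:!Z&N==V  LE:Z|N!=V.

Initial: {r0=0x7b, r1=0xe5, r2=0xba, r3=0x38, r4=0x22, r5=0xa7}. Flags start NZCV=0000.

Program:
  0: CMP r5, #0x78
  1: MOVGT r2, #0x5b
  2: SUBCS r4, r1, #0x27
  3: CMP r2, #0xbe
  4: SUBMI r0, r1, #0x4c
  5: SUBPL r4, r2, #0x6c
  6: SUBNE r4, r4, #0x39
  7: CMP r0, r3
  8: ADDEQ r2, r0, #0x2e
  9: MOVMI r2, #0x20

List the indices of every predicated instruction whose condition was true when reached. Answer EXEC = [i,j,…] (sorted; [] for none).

EXEC = [2,4,6]

0: ✓ CMP  NZCV=0011
1: · MOVGT
2: ✓ SUBCS  r4←0xbe
3: ✓ CMP  NZCV=1000
4: ✓ SUBMI  r0←0x99
5: · SUBPL
6: ✓ SUBNE  r4←0x85
7: ✓ CMP  NZCV=0011
8: · ADDEQ
9: · MOVMI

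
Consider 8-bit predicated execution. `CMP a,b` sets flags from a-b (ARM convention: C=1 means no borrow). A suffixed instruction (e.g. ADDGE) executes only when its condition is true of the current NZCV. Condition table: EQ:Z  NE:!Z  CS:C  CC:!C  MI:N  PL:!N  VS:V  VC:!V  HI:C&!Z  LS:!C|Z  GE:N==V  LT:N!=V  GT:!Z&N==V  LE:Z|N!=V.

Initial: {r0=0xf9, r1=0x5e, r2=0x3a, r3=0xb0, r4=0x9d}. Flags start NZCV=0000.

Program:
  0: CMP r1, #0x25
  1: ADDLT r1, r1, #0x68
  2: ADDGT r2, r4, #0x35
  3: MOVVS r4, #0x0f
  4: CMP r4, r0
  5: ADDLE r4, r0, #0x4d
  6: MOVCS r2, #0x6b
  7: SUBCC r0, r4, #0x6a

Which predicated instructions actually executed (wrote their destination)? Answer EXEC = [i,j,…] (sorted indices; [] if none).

EXEC = [2,5,7]

[0] flags=0010 → (cmp)
[1] flags=0010 LT?F → skip
[2] flags=0010 GT?T → r2=0xd2
[3] flags=0010 VS?F → skip
[4] flags=1000 → (cmp)
[5] flags=1000 LE?T → r4=0x46
[6] flags=1000 CS?F → skip
[7] flags=1000 CC?T → r0=0xdc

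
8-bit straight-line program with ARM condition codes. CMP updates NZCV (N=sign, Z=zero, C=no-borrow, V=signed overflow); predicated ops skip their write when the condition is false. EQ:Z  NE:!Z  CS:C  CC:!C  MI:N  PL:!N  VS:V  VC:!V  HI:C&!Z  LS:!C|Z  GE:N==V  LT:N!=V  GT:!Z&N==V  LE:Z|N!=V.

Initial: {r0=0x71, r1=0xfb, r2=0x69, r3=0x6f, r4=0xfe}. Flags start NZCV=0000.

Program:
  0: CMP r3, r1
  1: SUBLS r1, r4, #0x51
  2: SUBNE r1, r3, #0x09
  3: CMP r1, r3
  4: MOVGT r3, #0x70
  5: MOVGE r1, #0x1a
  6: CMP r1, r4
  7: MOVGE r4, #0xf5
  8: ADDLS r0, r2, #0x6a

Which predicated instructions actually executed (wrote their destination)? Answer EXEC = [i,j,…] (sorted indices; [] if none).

[0] flags=0000 → (cmp)
[1] flags=0000 LS?T → r1=0xad
[2] flags=0000 NE?T → r1=0x66
[3] flags=1000 → (cmp)
[4] flags=1000 GT?F → skip
[5] flags=1000 GE?F → skip
[6] flags=0000 → (cmp)
[7] flags=0000 GE?T → r4=0xf5
[8] flags=0000 LS?T → r0=0xd3

EXEC = [1,2,7,8]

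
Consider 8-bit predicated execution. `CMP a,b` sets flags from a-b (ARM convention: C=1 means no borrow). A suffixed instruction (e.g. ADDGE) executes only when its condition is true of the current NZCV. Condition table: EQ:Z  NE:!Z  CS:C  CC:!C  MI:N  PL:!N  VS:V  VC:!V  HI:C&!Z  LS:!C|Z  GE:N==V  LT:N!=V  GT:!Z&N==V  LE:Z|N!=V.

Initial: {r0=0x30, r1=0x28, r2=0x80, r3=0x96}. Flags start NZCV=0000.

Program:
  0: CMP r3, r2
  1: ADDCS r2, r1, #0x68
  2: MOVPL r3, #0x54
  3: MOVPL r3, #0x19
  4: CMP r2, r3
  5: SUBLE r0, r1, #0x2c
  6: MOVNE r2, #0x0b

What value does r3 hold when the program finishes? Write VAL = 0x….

[0] flags=0010 → (cmp)
[1] flags=0010 CS?T → r2=0x90
[2] flags=0010 PL?T → r3=0x54
[3] flags=0010 PL?T → r3=0x19
[4] flags=0011 → (cmp)
[5] flags=0011 LE?T → r0=0xfc
[6] flags=0011 NE?T → r2=0x0b

VAL = 0x19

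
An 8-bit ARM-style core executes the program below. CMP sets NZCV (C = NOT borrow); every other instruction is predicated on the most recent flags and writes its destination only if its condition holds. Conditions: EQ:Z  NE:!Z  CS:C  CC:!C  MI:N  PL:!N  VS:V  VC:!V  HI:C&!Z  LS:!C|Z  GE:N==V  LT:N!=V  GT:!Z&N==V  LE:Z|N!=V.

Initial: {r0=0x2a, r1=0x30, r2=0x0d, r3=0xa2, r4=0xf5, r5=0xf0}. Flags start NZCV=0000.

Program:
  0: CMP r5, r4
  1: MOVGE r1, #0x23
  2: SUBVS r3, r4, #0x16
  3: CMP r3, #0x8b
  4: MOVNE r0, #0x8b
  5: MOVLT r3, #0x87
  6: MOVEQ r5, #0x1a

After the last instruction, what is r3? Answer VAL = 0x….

VAL = 0xa2

0: ✓ CMP  NZCV=1000
1: · MOVGE
2: · SUBVS
3: ✓ CMP  NZCV=0010
4: ✓ MOVNE  r0←0x8b
5: · MOVLT
6: · MOVEQ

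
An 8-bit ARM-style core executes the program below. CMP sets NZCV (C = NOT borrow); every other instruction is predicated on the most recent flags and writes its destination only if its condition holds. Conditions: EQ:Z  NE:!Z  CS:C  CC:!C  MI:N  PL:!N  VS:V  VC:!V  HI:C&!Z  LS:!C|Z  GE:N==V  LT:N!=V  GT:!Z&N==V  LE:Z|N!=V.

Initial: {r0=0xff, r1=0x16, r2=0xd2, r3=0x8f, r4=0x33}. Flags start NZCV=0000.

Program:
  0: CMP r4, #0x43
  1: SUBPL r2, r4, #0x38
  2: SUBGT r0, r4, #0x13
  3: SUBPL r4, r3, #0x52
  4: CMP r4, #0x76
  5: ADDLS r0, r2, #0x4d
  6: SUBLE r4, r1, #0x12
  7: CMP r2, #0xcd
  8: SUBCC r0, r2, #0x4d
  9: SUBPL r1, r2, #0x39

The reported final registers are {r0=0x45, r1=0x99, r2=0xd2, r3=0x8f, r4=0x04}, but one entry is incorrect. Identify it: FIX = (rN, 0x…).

FIX = (r0, 0x1f)

[0] flags=1000 → (cmp)
[1] flags=1000 PL?F → skip
[2] flags=1000 GT?F → skip
[3] flags=1000 PL?F → skip
[4] flags=1000 → (cmp)
[5] flags=1000 LS?T → r0=0x1f
[6] flags=1000 LE?T → r4=0x04
[7] flags=0010 → (cmp)
[8] flags=0010 CC?F → skip
[9] flags=0010 PL?T → r1=0x99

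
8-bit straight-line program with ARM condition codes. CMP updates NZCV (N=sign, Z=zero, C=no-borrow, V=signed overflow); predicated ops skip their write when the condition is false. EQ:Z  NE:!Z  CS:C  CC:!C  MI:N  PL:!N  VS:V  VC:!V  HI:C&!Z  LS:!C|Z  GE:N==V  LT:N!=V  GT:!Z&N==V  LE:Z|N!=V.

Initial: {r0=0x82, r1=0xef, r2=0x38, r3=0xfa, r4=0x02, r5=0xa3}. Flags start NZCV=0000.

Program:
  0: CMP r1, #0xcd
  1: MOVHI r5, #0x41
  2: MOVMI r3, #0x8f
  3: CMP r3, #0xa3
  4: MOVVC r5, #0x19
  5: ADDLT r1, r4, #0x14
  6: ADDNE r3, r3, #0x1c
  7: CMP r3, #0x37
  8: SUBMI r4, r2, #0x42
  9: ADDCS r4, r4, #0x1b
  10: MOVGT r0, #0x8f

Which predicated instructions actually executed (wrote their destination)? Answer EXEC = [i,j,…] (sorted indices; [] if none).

[0] flags=0010 → (cmp)
[1] flags=0010 HI?T → r5=0x41
[2] flags=0010 MI?F → skip
[3] flags=0010 → (cmp)
[4] flags=0010 VC?T → r5=0x19
[5] flags=0010 LT?F → skip
[6] flags=0010 NE?T → r3=0x16
[7] flags=1000 → (cmp)
[8] flags=1000 MI?T → r4=0xf6
[9] flags=1000 CS?F → skip
[10] flags=1000 GT?F → skip

EXEC = [1,4,6,8]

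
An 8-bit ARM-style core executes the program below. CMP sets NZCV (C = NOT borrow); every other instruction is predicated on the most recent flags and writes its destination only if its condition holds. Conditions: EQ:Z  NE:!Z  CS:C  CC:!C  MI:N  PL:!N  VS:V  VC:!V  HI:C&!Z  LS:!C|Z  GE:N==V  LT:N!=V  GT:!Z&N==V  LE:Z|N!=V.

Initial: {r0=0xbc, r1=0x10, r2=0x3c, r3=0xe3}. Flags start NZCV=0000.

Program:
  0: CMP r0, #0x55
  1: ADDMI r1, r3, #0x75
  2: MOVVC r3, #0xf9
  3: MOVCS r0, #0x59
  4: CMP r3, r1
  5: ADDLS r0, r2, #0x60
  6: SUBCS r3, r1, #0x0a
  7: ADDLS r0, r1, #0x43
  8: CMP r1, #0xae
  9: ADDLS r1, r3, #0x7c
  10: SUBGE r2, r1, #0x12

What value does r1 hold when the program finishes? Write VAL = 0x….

VAL = 0x82

0: ✓ CMP  NZCV=0011
1: · ADDMI
2: · MOVVC
3: ✓ MOVCS  r0←0x59
4: ✓ CMP  NZCV=1010
5: · ADDLS
6: ✓ SUBCS  r3←0x06
7: · ADDLS
8: ✓ CMP  NZCV=0000
9: ✓ ADDLS  r1←0x82
10: ✓ SUBGE  r2←0x70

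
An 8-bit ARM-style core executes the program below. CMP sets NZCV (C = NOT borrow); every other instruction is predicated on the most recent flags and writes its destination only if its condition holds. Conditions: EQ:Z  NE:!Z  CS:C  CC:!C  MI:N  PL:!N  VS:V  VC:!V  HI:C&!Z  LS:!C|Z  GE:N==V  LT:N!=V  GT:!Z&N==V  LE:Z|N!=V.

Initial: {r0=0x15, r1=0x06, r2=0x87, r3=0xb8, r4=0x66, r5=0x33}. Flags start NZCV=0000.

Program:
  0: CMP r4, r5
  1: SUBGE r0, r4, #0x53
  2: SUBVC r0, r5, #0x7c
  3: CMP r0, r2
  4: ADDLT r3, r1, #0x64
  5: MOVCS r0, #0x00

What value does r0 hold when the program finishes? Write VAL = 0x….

0: ✓ CMP  NZCV=0010
1: ✓ SUBGE  r0←0x13
2: ✓ SUBVC  r0←0xb7
3: ✓ CMP  NZCV=0010
4: · ADDLT
5: ✓ MOVCS  r0←0x00

VAL = 0x00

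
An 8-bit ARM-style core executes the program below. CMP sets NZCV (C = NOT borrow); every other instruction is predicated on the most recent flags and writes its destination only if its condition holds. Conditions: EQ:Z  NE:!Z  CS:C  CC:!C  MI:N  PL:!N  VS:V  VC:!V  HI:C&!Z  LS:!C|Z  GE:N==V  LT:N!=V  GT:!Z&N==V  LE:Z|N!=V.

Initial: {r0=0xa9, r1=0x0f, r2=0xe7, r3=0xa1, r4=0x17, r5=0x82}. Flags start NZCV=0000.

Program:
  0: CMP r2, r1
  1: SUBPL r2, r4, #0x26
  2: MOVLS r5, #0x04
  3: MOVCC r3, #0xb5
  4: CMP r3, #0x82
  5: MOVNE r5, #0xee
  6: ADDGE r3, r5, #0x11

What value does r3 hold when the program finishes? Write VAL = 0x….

[0] flags=1010 → (cmp)
[1] flags=1010 PL?F → skip
[2] flags=1010 LS?F → skip
[3] flags=1010 CC?F → skip
[4] flags=0010 → (cmp)
[5] flags=0010 NE?T → r5=0xee
[6] flags=0010 GE?T → r3=0xff

VAL = 0xff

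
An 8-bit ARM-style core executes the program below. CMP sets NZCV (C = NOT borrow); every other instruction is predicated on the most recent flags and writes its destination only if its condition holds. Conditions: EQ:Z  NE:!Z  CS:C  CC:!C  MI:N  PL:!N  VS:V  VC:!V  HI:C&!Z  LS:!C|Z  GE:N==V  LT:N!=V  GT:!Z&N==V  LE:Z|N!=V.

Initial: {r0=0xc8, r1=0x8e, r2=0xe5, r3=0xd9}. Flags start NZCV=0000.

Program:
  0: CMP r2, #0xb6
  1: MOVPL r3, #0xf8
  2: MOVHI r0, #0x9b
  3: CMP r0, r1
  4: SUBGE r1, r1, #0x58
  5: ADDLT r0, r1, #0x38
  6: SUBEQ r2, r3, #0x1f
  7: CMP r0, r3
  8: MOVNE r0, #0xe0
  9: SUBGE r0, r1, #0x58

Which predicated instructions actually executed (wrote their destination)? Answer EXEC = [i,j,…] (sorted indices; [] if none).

EXEC = [1,2,4,8]

[0] flags=0010 → (cmp)
[1] flags=0010 PL?T → r3=0xf8
[2] flags=0010 HI?T → r0=0x9b
[3] flags=0010 → (cmp)
[4] flags=0010 GE?T → r1=0x36
[5] flags=0010 LT?F → skip
[6] flags=0010 EQ?F → skip
[7] flags=1000 → (cmp)
[8] flags=1000 NE?T → r0=0xe0
[9] flags=1000 GE?F → skip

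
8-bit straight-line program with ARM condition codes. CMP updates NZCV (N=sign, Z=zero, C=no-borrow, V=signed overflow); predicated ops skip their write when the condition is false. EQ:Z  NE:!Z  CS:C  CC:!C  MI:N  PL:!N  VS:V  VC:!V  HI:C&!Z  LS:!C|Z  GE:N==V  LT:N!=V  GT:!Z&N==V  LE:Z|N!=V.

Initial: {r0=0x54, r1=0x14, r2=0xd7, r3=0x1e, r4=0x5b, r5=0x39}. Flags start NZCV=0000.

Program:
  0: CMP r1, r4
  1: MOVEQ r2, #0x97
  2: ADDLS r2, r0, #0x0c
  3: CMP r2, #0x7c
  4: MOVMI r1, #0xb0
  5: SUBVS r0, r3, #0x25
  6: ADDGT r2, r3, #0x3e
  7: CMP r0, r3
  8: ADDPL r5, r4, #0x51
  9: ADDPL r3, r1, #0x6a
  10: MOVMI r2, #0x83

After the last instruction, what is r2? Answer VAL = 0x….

0: ✓ CMP  NZCV=1000
1: · MOVEQ
2: ✓ ADDLS  r2←0x60
3: ✓ CMP  NZCV=1000
4: ✓ MOVMI  r1←0xb0
5: · SUBVS
6: · ADDGT
7: ✓ CMP  NZCV=0010
8: ✓ ADDPL  r5←0xac
9: ✓ ADDPL  r3←0x1a
10: · MOVMI

VAL = 0x60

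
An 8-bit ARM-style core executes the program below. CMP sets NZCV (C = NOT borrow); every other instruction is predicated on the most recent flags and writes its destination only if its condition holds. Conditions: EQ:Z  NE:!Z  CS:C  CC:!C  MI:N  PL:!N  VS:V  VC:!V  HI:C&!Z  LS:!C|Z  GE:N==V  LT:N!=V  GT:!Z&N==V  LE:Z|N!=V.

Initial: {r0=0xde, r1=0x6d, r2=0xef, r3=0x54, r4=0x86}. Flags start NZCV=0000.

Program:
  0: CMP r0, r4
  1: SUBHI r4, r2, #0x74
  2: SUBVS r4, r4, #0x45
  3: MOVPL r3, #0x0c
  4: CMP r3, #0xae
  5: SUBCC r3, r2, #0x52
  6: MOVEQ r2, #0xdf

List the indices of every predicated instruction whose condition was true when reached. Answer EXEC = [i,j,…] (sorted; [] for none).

0: ✓ CMP  NZCV=0010
1: ✓ SUBHI  r4←0x7b
2: · SUBVS
3: ✓ MOVPL  r3←0x0c
4: ✓ CMP  NZCV=0000
5: ✓ SUBCC  r3←0x9d
6: · MOVEQ

EXEC = [1,3,5]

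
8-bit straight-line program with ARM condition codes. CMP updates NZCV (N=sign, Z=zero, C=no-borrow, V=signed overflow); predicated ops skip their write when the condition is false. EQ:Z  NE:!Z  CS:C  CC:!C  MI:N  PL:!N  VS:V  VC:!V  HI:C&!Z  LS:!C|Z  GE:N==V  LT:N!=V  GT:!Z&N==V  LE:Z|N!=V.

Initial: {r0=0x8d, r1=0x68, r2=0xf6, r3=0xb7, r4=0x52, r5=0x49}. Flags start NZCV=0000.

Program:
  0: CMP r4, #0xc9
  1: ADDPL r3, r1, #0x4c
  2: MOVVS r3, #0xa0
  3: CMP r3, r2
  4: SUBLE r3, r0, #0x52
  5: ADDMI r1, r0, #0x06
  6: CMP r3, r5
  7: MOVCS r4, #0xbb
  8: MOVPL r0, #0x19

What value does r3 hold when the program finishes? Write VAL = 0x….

VAL = 0x3b

0: ✓ CMP  NZCV=1001
1: · ADDPL
2: ✓ MOVVS  r3←0xa0
3: ✓ CMP  NZCV=1000
4: ✓ SUBLE  r3←0x3b
5: ✓ ADDMI  r1←0x93
6: ✓ CMP  NZCV=1000
7: · MOVCS
8: · MOVPL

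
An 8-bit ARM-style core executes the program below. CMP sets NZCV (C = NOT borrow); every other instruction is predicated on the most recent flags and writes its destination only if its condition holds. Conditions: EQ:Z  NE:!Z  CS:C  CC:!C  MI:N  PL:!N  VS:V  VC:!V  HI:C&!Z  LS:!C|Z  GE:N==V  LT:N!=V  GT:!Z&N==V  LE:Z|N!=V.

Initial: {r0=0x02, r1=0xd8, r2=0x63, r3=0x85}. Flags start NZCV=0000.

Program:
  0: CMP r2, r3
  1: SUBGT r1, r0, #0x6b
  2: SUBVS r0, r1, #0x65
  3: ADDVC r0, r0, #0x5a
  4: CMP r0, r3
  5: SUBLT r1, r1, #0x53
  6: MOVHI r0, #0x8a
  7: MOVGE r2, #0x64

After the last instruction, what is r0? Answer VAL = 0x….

0: ✓ CMP  NZCV=1001
1: ✓ SUBGT  r1←0x97
2: ✓ SUBVS  r0←0x32
3: · ADDVC
4: ✓ CMP  NZCV=1001
5: · SUBLT
6: · MOVHI
7: ✓ MOVGE  r2←0x64

VAL = 0x32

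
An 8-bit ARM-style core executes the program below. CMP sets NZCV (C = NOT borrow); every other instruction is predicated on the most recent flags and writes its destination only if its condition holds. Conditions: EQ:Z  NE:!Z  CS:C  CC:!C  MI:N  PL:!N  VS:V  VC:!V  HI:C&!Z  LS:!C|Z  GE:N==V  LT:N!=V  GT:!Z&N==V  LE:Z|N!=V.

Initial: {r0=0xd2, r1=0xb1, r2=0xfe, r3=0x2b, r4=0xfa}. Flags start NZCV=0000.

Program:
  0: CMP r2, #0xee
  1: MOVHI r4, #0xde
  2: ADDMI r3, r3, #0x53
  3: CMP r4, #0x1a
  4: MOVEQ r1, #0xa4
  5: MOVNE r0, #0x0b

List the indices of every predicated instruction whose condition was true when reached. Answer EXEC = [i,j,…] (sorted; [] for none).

0: ✓ CMP  NZCV=0010
1: ✓ MOVHI  r4←0xde
2: · ADDMI
3: ✓ CMP  NZCV=1010
4: · MOVEQ
5: ✓ MOVNE  r0←0x0b

EXEC = [1,5]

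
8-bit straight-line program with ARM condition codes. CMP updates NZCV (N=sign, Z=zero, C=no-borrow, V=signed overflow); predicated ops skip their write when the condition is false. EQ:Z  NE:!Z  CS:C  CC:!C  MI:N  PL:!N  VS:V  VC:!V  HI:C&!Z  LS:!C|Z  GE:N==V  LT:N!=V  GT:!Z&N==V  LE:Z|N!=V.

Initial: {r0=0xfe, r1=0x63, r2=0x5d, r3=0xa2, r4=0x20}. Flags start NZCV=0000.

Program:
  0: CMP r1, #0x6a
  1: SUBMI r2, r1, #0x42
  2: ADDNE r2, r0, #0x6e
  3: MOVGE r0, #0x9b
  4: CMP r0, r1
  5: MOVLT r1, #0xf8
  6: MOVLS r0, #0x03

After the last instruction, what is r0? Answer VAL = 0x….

VAL = 0xfe

0: ✓ CMP  NZCV=1000
1: ✓ SUBMI  r2←0x21
2: ✓ ADDNE  r2←0x6c
3: · MOVGE
4: ✓ CMP  NZCV=1010
5: ✓ MOVLT  r1←0xf8
6: · MOVLS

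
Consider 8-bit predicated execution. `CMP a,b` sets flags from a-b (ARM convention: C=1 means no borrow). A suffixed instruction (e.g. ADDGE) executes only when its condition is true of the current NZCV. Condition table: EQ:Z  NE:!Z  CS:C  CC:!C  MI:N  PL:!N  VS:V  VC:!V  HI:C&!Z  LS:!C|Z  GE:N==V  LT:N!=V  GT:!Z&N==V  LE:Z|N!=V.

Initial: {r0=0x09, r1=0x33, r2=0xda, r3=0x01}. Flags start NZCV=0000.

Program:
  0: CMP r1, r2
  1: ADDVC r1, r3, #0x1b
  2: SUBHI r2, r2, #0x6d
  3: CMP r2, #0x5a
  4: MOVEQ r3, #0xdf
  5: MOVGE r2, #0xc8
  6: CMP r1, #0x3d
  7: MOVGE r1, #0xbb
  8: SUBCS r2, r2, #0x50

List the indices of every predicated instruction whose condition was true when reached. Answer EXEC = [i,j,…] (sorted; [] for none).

EXEC = [1]

[0] flags=0000 → (cmp)
[1] flags=0000 VC?T → r1=0x1c
[2] flags=0000 HI?F → skip
[3] flags=1010 → (cmp)
[4] flags=1010 EQ?F → skip
[5] flags=1010 GE?F → skip
[6] flags=1000 → (cmp)
[7] flags=1000 GE?F → skip
[8] flags=1000 CS?F → skip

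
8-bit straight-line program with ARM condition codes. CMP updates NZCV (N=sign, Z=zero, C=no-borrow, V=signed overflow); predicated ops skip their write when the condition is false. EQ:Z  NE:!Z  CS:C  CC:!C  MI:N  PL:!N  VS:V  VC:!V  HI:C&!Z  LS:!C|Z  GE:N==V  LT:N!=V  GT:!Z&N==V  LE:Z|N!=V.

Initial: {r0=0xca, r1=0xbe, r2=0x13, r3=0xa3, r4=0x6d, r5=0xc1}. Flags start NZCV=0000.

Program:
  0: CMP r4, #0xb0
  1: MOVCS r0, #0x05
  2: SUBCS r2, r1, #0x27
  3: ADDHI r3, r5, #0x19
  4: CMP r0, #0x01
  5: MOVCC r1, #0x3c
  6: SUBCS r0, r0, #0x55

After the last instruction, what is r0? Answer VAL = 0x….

VAL = 0x75

[0] flags=1001 → (cmp)
[1] flags=1001 CS?F → skip
[2] flags=1001 CS?F → skip
[3] flags=1001 HI?F → skip
[4] flags=1010 → (cmp)
[5] flags=1010 CC?F → skip
[6] flags=1010 CS?T → r0=0x75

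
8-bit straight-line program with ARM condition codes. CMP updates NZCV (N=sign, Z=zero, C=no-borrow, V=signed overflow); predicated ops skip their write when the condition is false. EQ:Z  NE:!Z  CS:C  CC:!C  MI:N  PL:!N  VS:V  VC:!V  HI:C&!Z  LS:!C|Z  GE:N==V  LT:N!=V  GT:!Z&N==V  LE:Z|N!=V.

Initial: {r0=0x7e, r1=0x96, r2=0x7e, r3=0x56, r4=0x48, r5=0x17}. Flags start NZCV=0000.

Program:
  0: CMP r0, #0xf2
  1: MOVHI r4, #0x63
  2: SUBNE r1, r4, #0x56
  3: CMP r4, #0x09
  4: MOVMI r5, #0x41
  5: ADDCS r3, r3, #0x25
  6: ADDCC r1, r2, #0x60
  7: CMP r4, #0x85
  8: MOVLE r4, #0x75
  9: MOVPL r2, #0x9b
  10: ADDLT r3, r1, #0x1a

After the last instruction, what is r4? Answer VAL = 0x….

VAL = 0x48

0: ✓ CMP  NZCV=1001
1: · MOVHI
2: ✓ SUBNE  r1←0xf2
3: ✓ CMP  NZCV=0010
4: · MOVMI
5: ✓ ADDCS  r3←0x7b
6: · ADDCC
7: ✓ CMP  NZCV=1001
8: · MOVLE
9: · MOVPL
10: · ADDLT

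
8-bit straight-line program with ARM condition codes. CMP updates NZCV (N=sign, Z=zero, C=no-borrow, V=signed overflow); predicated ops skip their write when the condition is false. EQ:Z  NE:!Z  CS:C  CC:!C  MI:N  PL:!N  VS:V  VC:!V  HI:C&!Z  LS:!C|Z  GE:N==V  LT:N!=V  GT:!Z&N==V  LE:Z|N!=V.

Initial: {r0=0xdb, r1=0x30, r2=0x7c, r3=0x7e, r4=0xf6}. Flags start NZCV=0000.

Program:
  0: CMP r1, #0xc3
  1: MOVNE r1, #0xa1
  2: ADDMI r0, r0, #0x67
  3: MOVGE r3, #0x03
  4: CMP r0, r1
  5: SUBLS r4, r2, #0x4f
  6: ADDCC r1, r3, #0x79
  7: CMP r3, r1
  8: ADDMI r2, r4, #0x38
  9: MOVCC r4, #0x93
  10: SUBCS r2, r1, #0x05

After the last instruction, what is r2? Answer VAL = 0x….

VAL = 0x7c

0: ✓ CMP  NZCV=0000
1: ✓ MOVNE  r1←0xa1
2: · ADDMI
3: ✓ MOVGE  r3←0x03
4: ✓ CMP  NZCV=0010
5: · SUBLS
6: · ADDCC
7: ✓ CMP  NZCV=0000
8: · ADDMI
9: ✓ MOVCC  r4←0x93
10: · SUBCS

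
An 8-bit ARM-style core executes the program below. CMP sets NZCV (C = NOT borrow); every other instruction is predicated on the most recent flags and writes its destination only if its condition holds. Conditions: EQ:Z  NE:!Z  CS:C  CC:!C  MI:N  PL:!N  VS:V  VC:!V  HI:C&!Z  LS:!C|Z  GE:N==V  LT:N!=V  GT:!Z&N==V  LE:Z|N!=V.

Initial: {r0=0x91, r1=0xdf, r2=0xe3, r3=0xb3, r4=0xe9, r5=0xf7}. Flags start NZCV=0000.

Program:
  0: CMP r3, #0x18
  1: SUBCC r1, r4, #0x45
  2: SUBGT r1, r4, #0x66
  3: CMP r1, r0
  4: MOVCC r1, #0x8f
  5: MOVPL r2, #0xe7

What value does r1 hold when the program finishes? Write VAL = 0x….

VAL = 0xdf

[0] flags=1010 → (cmp)
[1] flags=1010 CC?F → skip
[2] flags=1010 GT?F → skip
[3] flags=0010 → (cmp)
[4] flags=0010 CC?F → skip
[5] flags=0010 PL?T → r2=0xe7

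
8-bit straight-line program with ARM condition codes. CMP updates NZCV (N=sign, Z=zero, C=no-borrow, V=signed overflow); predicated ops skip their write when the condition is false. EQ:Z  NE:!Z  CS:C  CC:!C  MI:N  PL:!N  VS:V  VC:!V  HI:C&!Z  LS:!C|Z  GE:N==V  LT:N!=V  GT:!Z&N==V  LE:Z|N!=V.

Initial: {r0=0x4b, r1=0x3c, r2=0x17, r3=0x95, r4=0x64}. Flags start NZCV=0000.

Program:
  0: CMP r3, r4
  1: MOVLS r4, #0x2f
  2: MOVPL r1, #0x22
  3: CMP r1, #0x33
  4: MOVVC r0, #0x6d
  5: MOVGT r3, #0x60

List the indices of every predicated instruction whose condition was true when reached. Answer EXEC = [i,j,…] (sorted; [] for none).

0: ✓ CMP  NZCV=0011
1: · MOVLS
2: ✓ MOVPL  r1←0x22
3: ✓ CMP  NZCV=1000
4: ✓ MOVVC  r0←0x6d
5: · MOVGT

EXEC = [2,4]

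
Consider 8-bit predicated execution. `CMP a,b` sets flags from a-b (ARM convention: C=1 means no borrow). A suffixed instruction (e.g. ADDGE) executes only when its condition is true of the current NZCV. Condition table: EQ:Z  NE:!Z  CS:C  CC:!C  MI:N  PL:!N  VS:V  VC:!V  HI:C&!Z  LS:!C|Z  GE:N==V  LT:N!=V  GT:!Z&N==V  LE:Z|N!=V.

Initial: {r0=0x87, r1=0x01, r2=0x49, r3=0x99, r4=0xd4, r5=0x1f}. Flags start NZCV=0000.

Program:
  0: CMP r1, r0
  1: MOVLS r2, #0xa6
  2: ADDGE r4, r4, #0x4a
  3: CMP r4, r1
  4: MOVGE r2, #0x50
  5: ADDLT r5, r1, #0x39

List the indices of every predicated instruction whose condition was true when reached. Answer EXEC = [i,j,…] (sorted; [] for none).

EXEC = [1,2,4]

0: ✓ CMP  NZCV=0000
1: ✓ MOVLS  r2←0xa6
2: ✓ ADDGE  r4←0x1e
3: ✓ CMP  NZCV=0010
4: ✓ MOVGE  r2←0x50
5: · ADDLT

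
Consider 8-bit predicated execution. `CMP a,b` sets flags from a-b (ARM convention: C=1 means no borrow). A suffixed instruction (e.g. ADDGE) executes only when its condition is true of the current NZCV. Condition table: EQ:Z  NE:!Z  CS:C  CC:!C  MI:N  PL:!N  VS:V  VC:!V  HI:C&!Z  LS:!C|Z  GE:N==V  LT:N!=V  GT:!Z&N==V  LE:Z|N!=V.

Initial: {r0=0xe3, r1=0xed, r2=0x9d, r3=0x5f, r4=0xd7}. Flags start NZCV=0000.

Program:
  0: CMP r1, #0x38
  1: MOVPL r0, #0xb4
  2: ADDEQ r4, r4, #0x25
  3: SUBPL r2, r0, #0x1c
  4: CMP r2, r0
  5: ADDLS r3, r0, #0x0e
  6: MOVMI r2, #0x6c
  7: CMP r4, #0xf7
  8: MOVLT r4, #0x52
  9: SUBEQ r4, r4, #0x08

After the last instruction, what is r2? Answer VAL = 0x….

VAL = 0x6c

0: ✓ CMP  NZCV=1010
1: · MOVPL
2: · ADDEQ
3: · SUBPL
4: ✓ CMP  NZCV=1000
5: ✓ ADDLS  r3←0xf1
6: ✓ MOVMI  r2←0x6c
7: ✓ CMP  NZCV=1000
8: ✓ MOVLT  r4←0x52
9: · SUBEQ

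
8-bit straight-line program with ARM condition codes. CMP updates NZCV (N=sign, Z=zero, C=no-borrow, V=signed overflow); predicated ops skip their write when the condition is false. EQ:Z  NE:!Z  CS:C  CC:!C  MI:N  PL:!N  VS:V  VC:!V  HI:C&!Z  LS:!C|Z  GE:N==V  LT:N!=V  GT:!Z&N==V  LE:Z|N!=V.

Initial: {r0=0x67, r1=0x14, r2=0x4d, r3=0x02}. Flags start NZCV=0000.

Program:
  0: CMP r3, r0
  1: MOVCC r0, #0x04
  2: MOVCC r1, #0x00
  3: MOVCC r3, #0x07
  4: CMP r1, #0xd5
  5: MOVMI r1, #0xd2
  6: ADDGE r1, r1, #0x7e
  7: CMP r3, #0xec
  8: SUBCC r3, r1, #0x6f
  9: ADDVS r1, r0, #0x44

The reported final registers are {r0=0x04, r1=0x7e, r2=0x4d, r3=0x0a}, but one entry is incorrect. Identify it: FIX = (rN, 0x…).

0: ✓ CMP  NZCV=1000
1: ✓ MOVCC  r0←0x04
2: ✓ MOVCC  r1←0x00
3: ✓ MOVCC  r3←0x07
4: ✓ CMP  NZCV=0000
5: · MOVMI
6: ✓ ADDGE  r1←0x7e
7: ✓ CMP  NZCV=0000
8: ✓ SUBCC  r3←0x0f
9: · ADDVS

FIX = (r3, 0x0f)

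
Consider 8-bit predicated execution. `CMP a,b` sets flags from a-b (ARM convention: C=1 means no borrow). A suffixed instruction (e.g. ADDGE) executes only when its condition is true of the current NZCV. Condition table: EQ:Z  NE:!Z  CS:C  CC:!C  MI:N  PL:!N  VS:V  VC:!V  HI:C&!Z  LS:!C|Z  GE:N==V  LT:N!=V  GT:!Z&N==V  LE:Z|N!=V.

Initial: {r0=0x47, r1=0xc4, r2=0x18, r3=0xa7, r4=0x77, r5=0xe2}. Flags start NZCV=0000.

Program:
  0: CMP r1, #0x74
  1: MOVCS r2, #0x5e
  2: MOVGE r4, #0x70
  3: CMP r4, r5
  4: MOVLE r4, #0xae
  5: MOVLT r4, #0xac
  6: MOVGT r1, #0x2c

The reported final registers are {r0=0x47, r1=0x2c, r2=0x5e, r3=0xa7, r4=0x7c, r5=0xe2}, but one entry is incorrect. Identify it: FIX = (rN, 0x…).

FIX = (r4, 0x77)

0: ✓ CMP  NZCV=0011
1: ✓ MOVCS  r2←0x5e
2: · MOVGE
3: ✓ CMP  NZCV=1001
4: · MOVLE
5: · MOVLT
6: ✓ MOVGT  r1←0x2c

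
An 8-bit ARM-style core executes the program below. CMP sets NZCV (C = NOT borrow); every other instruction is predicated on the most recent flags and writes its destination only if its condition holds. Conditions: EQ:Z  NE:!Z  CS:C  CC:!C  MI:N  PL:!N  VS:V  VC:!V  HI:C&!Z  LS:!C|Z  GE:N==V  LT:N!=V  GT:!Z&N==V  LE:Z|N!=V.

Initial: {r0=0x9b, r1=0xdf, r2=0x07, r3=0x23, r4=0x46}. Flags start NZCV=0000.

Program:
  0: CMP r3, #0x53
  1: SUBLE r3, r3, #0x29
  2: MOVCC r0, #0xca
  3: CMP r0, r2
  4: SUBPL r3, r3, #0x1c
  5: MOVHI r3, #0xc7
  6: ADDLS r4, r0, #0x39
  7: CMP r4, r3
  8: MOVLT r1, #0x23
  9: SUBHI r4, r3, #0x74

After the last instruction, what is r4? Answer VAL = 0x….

[0] flags=1000 → (cmp)
[1] flags=1000 LE?T → r3=0xfa
[2] flags=1000 CC?T → r0=0xca
[3] flags=1010 → (cmp)
[4] flags=1010 PL?F → skip
[5] flags=1010 HI?T → r3=0xc7
[6] flags=1010 LS?F → skip
[7] flags=0000 → (cmp)
[8] flags=0000 LT?F → skip
[9] flags=0000 HI?F → skip

VAL = 0x46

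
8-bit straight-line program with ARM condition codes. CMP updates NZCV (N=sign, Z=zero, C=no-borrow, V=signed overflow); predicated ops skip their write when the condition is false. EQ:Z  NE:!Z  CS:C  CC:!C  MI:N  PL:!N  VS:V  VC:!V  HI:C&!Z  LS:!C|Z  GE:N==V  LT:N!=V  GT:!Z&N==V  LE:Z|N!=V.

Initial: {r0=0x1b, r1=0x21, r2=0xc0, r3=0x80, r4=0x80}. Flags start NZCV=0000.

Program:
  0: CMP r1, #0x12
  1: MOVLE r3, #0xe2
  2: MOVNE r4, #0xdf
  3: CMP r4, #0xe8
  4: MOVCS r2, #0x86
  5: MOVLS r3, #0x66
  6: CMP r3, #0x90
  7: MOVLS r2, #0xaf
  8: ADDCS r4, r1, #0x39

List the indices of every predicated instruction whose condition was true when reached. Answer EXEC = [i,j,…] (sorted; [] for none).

0: ✓ CMP  NZCV=0010
1: · MOVLE
2: ✓ MOVNE  r4←0xdf
3: ✓ CMP  NZCV=1000
4: · MOVCS
5: ✓ MOVLS  r3←0x66
6: ✓ CMP  NZCV=1001
7: ✓ MOVLS  r2←0xaf
8: · ADDCS

EXEC = [2,5,7]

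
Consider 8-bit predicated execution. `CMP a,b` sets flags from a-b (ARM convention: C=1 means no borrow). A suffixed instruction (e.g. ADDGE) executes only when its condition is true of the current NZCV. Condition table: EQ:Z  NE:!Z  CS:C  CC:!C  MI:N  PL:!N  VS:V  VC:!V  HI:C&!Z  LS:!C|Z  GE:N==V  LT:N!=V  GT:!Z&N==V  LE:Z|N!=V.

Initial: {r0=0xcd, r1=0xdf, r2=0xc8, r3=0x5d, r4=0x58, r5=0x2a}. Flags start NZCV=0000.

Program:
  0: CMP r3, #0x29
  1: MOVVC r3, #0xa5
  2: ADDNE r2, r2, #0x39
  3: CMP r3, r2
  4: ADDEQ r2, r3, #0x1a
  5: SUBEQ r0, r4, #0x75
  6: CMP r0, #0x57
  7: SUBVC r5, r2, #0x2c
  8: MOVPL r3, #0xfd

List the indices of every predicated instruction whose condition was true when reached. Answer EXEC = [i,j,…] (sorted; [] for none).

EXEC = [1,2,8]

0: ✓ CMP  NZCV=0010
1: ✓ MOVVC  r3←0xa5
2: ✓ ADDNE  r2←0x01
3: ✓ CMP  NZCV=1010
4: · ADDEQ
5: · SUBEQ
6: ✓ CMP  NZCV=0011
7: · SUBVC
8: ✓ MOVPL  r3←0xfd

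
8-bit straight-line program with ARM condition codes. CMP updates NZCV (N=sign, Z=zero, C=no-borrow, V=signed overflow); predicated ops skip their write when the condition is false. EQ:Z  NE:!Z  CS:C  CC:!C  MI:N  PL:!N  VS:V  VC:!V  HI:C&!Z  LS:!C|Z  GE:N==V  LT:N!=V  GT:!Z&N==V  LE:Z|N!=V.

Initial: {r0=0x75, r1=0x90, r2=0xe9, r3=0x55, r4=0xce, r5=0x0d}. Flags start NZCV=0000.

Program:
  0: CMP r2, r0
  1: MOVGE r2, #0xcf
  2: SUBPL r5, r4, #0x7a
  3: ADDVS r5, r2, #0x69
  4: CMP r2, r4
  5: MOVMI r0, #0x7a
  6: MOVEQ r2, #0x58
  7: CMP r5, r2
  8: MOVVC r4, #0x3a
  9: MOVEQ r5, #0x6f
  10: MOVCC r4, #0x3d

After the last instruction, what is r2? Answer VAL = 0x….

0: ✓ CMP  NZCV=0011
1: · MOVGE
2: ✓ SUBPL  r5←0x54
3: ✓ ADDVS  r5←0x52
4: ✓ CMP  NZCV=0010
5: · MOVMI
6: · MOVEQ
7: ✓ CMP  NZCV=0000
8: ✓ MOVVC  r4←0x3a
9: · MOVEQ
10: ✓ MOVCC  r4←0x3d

VAL = 0xe9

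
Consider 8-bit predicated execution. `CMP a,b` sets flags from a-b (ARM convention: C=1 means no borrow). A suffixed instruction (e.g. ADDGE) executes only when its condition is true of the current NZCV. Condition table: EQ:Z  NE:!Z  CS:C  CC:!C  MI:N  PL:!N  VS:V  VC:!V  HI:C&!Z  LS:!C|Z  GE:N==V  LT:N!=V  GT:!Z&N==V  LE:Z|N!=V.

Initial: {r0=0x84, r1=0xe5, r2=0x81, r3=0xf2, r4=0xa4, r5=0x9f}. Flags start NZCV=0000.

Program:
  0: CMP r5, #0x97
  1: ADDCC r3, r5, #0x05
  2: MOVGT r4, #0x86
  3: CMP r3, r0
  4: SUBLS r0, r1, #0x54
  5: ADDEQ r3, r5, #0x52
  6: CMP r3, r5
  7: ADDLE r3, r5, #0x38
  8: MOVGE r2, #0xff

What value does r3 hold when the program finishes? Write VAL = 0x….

VAL = 0xf2

0: ✓ CMP  NZCV=0010
1: · ADDCC
2: ✓ MOVGT  r4←0x86
3: ✓ CMP  NZCV=0010
4: · SUBLS
5: · ADDEQ
6: ✓ CMP  NZCV=0010
7: · ADDLE
8: ✓ MOVGE  r2←0xff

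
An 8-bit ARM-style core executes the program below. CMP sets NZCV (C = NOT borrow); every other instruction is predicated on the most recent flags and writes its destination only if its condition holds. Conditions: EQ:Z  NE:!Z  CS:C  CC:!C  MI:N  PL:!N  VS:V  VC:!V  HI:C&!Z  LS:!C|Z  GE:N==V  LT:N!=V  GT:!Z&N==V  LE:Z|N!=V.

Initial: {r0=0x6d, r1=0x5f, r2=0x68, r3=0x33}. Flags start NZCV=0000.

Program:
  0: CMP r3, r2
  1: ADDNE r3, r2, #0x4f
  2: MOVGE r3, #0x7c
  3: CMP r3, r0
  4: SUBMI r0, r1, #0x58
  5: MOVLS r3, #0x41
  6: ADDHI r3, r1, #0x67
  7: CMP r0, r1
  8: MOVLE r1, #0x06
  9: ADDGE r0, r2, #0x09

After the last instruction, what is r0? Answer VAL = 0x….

[0] flags=1000 → (cmp)
[1] flags=1000 NE?T → r3=0xb7
[2] flags=1000 GE?F → skip
[3] flags=0011 → (cmp)
[4] flags=0011 MI?F → skip
[5] flags=0011 LS?F → skip
[6] flags=0011 HI?T → r3=0xc6
[7] flags=0010 → (cmp)
[8] flags=0010 LE?F → skip
[9] flags=0010 GE?T → r0=0x71

VAL = 0x71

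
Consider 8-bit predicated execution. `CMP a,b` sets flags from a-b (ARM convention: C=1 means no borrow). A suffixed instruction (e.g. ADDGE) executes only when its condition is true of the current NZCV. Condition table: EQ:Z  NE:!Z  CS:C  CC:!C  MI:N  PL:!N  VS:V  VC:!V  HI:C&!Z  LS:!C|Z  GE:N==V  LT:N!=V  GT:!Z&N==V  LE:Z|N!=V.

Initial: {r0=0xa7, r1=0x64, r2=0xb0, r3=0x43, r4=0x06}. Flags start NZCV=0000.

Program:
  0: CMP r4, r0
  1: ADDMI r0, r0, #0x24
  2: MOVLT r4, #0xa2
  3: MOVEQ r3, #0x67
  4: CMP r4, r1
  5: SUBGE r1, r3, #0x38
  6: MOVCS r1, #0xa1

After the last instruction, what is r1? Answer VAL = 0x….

[0] flags=0000 → (cmp)
[1] flags=0000 MI?F → skip
[2] flags=0000 LT?F → skip
[3] flags=0000 EQ?F → skip
[4] flags=1000 → (cmp)
[5] flags=1000 GE?F → skip
[6] flags=1000 CS?F → skip

VAL = 0x64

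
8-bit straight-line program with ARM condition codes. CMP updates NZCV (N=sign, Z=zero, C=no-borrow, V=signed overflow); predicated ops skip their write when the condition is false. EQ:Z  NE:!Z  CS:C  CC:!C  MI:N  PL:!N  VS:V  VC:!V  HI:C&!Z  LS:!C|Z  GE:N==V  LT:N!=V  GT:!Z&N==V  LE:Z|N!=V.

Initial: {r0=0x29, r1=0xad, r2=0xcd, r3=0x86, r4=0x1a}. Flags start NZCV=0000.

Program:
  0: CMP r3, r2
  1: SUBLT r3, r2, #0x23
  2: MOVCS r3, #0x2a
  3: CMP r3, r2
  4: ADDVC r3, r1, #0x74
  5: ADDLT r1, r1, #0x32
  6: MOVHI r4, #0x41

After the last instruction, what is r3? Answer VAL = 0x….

VAL = 0x21

0: ✓ CMP  NZCV=1000
1: ✓ SUBLT  r3←0xaa
2: · MOVCS
3: ✓ CMP  NZCV=1000
4: ✓ ADDVC  r3←0x21
5: ✓ ADDLT  r1←0xdf
6: · MOVHI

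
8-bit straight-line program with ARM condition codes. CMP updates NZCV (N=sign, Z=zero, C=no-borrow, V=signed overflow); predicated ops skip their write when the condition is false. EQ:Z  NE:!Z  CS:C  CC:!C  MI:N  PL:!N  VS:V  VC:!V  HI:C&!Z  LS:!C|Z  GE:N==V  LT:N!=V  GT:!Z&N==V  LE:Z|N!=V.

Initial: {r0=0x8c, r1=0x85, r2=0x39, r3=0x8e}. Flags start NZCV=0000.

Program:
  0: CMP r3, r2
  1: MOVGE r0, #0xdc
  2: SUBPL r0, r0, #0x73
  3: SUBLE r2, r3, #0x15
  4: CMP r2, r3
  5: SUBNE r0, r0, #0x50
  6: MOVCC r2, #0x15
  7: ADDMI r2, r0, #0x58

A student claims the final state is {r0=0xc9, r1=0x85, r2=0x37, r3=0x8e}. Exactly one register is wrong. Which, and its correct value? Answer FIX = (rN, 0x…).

FIX = (r2, 0x21)

0: ✓ CMP  NZCV=0011
1: · MOVGE
2: ✓ SUBPL  r0←0x19
3: ✓ SUBLE  r2←0x79
4: ✓ CMP  NZCV=1001
5: ✓ SUBNE  r0←0xc9
6: ✓ MOVCC  r2←0x15
7: ✓ ADDMI  r2←0x21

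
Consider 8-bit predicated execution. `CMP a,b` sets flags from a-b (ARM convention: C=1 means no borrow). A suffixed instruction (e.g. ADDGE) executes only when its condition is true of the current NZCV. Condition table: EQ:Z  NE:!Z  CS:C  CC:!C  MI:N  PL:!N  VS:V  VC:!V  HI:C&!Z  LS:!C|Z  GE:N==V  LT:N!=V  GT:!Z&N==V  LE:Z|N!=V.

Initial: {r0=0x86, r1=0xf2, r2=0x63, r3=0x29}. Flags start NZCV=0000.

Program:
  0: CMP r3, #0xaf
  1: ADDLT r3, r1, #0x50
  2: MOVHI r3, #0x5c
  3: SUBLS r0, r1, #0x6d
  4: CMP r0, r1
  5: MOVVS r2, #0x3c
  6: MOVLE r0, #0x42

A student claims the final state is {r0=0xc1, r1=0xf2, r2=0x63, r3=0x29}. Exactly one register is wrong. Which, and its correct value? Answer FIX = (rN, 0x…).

0: ✓ CMP  NZCV=0000
1: · ADDLT
2: · MOVHI
3: ✓ SUBLS  r0←0x85
4: ✓ CMP  NZCV=1000
5: · MOVVS
6: ✓ MOVLE  r0←0x42

FIX = (r0, 0x42)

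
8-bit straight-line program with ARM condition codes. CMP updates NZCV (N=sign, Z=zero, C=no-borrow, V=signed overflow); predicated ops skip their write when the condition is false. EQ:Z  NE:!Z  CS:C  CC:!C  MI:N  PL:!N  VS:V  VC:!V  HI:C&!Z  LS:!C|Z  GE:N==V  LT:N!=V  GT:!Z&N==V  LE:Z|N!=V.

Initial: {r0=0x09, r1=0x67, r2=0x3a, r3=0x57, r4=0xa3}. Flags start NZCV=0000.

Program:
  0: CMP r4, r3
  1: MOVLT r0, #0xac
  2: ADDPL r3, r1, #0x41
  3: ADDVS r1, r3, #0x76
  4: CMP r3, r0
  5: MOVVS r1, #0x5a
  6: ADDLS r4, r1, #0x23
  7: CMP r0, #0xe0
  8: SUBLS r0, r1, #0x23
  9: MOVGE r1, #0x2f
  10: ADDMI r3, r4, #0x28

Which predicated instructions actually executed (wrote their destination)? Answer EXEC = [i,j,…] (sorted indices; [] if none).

EXEC = [1,2,3,6,8,10]

0: ✓ CMP  NZCV=0011
1: ✓ MOVLT  r0←0xac
2: ✓ ADDPL  r3←0xa8
3: ✓ ADDVS  r1←0x1e
4: ✓ CMP  NZCV=1000
5: · MOVVS
6: ✓ ADDLS  r4←0x41
7: ✓ CMP  NZCV=1000
8: ✓ SUBLS  r0←0xfb
9: · MOVGE
10: ✓ ADDMI  r3←0x69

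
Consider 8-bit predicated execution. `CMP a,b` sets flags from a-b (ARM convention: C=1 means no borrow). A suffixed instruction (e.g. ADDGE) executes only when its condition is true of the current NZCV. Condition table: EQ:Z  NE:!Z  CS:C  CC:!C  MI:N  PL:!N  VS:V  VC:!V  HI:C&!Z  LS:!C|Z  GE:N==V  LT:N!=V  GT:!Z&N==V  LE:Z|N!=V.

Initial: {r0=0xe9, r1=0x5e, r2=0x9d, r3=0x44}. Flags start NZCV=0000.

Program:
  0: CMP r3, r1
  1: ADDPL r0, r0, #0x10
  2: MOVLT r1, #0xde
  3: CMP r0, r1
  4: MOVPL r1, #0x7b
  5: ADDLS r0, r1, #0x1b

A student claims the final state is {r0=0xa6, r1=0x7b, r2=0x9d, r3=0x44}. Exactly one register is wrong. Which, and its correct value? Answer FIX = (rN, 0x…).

[0] flags=1000 → (cmp)
[1] flags=1000 PL?F → skip
[2] flags=1000 LT?T → r1=0xde
[3] flags=0010 → (cmp)
[4] flags=0010 PL?T → r1=0x7b
[5] flags=0010 LS?F → skip

FIX = (r0, 0xe9)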